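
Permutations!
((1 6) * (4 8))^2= ((1 6)(4 8))^2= (8)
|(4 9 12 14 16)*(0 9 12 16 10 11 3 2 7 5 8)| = 13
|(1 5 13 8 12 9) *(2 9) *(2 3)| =8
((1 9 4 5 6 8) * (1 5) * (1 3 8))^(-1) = ((1 9 4 3 8 5 6))^(-1) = (1 6 5 8 3 4 9)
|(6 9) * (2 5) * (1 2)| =|(1 2 5)(6 9)| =6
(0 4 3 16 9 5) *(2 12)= (0 4 3 16 9 5)(2 12)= [4, 1, 12, 16, 3, 0, 6, 7, 8, 5, 10, 11, 2, 13, 14, 15, 9]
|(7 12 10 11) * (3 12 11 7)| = 5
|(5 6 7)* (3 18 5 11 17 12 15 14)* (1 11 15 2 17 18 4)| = 30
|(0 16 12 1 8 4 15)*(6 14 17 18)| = 28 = |(0 16 12 1 8 4 15)(6 14 17 18)|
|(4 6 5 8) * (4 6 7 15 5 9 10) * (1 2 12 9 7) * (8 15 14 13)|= |(1 2 12 9 10 4)(5 15)(6 7 14 13 8)|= 30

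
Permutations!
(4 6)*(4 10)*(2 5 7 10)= [0, 1, 5, 3, 6, 7, 2, 10, 8, 9, 4]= (2 5 7 10 4 6)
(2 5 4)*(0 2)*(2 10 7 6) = (0 10 7 6 2 5 4) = [10, 1, 5, 3, 0, 4, 2, 6, 8, 9, 7]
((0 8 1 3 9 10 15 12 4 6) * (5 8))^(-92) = ((0 5 8 1 3 9 10 15 12 4 6))^(-92) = (0 15 1 6 10 8 4 9 5 12 3)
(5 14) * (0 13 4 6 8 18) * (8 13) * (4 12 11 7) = (0 8 18)(4 6 13 12 11 7)(5 14) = [8, 1, 2, 3, 6, 14, 13, 4, 18, 9, 10, 7, 11, 12, 5, 15, 16, 17, 0]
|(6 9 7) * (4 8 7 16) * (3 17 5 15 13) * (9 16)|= |(3 17 5 15 13)(4 8 7 6 16)|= 5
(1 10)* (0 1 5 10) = (0 1)(5 10) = [1, 0, 2, 3, 4, 10, 6, 7, 8, 9, 5]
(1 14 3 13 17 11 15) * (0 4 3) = (0 4 3 13 17 11 15 1 14) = [4, 14, 2, 13, 3, 5, 6, 7, 8, 9, 10, 15, 12, 17, 0, 1, 16, 11]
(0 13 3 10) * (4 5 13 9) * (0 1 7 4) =(0 9)(1 7 4 5 13 3 10) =[9, 7, 2, 10, 5, 13, 6, 4, 8, 0, 1, 11, 12, 3]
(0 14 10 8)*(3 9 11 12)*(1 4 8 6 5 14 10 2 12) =(0 10 6 5 14 2 12 3 9 11 1 4 8) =[10, 4, 12, 9, 8, 14, 5, 7, 0, 11, 6, 1, 3, 13, 2]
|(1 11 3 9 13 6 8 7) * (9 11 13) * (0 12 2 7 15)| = 18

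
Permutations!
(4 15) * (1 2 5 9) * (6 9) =[0, 2, 5, 3, 15, 6, 9, 7, 8, 1, 10, 11, 12, 13, 14, 4] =(1 2 5 6 9)(4 15)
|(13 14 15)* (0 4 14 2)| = |(0 4 14 15 13 2)| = 6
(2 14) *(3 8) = (2 14)(3 8) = [0, 1, 14, 8, 4, 5, 6, 7, 3, 9, 10, 11, 12, 13, 2]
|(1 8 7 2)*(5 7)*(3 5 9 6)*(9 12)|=9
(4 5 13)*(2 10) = [0, 1, 10, 3, 5, 13, 6, 7, 8, 9, 2, 11, 12, 4] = (2 10)(4 5 13)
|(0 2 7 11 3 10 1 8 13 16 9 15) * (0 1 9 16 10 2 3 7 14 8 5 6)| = 12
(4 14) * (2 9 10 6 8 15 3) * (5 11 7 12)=(2 9 10 6 8 15 3)(4 14)(5 11 7 12)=[0, 1, 9, 2, 14, 11, 8, 12, 15, 10, 6, 7, 5, 13, 4, 3]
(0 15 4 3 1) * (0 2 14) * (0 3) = [15, 2, 14, 1, 0, 5, 6, 7, 8, 9, 10, 11, 12, 13, 3, 4] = (0 15 4)(1 2 14 3)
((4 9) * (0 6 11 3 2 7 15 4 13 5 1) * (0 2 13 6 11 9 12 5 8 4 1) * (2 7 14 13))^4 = (0 14 12 3 8)(1 7 15)(2 4 11 13 5)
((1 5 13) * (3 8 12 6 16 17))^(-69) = (3 6)(8 16)(12 17)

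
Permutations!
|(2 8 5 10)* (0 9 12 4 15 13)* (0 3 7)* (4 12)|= |(0 9 4 15 13 3 7)(2 8 5 10)|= 28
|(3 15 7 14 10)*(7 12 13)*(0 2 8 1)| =|(0 2 8 1)(3 15 12 13 7 14 10)| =28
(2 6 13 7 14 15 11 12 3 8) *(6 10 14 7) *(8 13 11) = (2 10 14 15 8)(3 13 6 11 12) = [0, 1, 10, 13, 4, 5, 11, 7, 2, 9, 14, 12, 3, 6, 15, 8]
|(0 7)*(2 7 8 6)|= |(0 8 6 2 7)|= 5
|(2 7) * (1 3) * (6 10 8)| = |(1 3)(2 7)(6 10 8)| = 6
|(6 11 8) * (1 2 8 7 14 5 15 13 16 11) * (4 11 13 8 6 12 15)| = |(1 2 6)(4 11 7 14 5)(8 12 15)(13 16)| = 30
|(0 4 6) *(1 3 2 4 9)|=|(0 9 1 3 2 4 6)|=7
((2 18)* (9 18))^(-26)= (2 9 18)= ((2 9 18))^(-26)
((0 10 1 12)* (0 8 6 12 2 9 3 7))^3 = (12)(0 2 7 1 3 10 9)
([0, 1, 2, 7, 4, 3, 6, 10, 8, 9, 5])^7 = [0, 1, 2, 5, 4, 10, 6, 3, 8, 9, 7]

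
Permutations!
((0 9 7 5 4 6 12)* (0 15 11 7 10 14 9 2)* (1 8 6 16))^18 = (1 4 7 15 6)(5 11 12 8 16)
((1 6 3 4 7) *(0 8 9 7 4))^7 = (9)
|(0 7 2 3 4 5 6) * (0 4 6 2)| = |(0 7)(2 3 6 4 5)| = 10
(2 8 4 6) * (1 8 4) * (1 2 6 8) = [0, 1, 4, 3, 8, 5, 6, 7, 2] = (2 4 8)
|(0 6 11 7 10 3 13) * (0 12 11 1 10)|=9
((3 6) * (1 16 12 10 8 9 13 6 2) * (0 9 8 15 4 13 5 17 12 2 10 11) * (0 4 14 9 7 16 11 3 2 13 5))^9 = ((0 7 16 13 6 2 1 11 4 5 17 12 3 10 15 14 9))^9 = (0 5 7 17 16 12 13 3 6 10 2 15 1 14 11 9 4)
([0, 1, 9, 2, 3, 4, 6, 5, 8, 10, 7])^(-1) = (2 3 4 5 7 10 9)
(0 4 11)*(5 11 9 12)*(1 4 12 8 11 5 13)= [12, 4, 2, 3, 9, 5, 6, 7, 11, 8, 10, 0, 13, 1]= (0 12 13 1 4 9 8 11)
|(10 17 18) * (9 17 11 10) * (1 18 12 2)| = 6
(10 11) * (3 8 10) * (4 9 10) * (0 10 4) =(0 10 11 3 8)(4 9) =[10, 1, 2, 8, 9, 5, 6, 7, 0, 4, 11, 3]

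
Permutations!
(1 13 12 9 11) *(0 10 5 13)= (0 10 5 13 12 9 11 1)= [10, 0, 2, 3, 4, 13, 6, 7, 8, 11, 5, 1, 9, 12]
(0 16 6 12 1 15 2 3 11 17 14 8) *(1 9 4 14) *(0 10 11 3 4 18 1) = (0 16 6 12 9 18 1 15 2 4 14 8 10 11 17) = [16, 15, 4, 3, 14, 5, 12, 7, 10, 18, 11, 17, 9, 13, 8, 2, 6, 0, 1]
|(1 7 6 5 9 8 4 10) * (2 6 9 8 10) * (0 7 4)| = |(0 7 9 10 1 4 2 6 5 8)| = 10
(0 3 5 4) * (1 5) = (0 3 1 5 4) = [3, 5, 2, 1, 0, 4]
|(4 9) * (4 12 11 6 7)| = |(4 9 12 11 6 7)| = 6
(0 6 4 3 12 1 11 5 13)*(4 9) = (0 6 9 4 3 12 1 11 5 13) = [6, 11, 2, 12, 3, 13, 9, 7, 8, 4, 10, 5, 1, 0]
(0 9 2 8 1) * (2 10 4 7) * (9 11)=[11, 0, 8, 3, 7, 5, 6, 2, 1, 10, 4, 9]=(0 11 9 10 4 7 2 8 1)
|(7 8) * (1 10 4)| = 6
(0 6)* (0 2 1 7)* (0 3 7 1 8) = (0 6 2 8)(3 7) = [6, 1, 8, 7, 4, 5, 2, 3, 0]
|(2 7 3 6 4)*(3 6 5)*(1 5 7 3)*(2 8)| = |(1 5)(2 3 7 6 4 8)| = 6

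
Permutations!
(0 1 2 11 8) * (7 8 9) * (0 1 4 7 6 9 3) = (0 4 7 8 1 2 11 3)(6 9) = [4, 2, 11, 0, 7, 5, 9, 8, 1, 6, 10, 3]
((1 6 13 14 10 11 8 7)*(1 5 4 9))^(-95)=(1 10 5 6 11 4 13 8 9 14 7)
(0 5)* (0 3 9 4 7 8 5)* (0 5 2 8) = (0 5 3 9 4 7)(2 8) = [5, 1, 8, 9, 7, 3, 6, 0, 2, 4]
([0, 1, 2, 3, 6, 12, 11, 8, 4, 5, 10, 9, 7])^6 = [0, 1, 2, 3, 7, 11, 8, 5, 12, 6, 10, 4, 9]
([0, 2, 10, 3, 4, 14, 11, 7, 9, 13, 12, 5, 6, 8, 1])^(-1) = [0, 14, 1, 3, 4, 11, 12, 7, 13, 8, 2, 6, 10, 9, 5]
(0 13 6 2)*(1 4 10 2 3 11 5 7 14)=(0 13 6 3 11 5 7 14 1 4 10 2)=[13, 4, 0, 11, 10, 7, 3, 14, 8, 9, 2, 5, 12, 6, 1]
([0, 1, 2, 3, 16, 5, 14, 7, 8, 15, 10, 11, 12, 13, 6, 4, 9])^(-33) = (4 15 9 16)(6 14)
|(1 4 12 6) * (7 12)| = 5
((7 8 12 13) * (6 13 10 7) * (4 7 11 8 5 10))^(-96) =(13)(4 5 11 12 7 10 8) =((4 7 5 10 11 8 12)(6 13))^(-96)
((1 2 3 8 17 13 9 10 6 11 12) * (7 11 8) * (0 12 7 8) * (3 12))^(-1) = ((0 3 8 17 13 9 10 6)(1 2 12)(7 11))^(-1) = (0 6 10 9 13 17 8 3)(1 12 2)(7 11)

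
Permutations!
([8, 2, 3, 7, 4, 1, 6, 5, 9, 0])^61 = (0 8 9)(1 2 3 7 5)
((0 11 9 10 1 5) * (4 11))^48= (0 5 1 10 9 11 4)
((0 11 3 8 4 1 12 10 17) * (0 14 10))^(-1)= (0 12 1 4 8 3 11)(10 14 17)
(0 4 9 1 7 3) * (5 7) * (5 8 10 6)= (0 4 9 1 8 10 6 5 7 3)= [4, 8, 2, 0, 9, 7, 5, 3, 10, 1, 6]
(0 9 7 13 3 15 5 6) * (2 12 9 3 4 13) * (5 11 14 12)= [3, 1, 5, 15, 13, 6, 0, 2, 8, 7, 10, 14, 9, 4, 12, 11]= (0 3 15 11 14 12 9 7 2 5 6)(4 13)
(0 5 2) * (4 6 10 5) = (0 4 6 10 5 2) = [4, 1, 0, 3, 6, 2, 10, 7, 8, 9, 5]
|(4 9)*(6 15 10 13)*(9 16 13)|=7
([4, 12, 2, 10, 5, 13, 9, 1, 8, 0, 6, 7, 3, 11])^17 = [7, 9, 2, 4, 1, 12, 13, 6, 8, 11, 5, 10, 0, 3]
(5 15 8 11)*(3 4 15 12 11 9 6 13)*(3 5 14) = (3 4 15 8 9 6 13 5 12 11 14) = [0, 1, 2, 4, 15, 12, 13, 7, 9, 6, 10, 14, 11, 5, 3, 8]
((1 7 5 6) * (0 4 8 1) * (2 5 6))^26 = (0 8 7)(1 6 4)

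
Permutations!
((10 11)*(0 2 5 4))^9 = (0 2 5 4)(10 11)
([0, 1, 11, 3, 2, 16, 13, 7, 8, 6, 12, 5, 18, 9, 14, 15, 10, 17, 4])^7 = [0, 1, 4, 3, 18, 11, 13, 7, 8, 6, 16, 2, 10, 9, 14, 15, 5, 17, 12]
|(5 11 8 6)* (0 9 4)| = 12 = |(0 9 4)(5 11 8 6)|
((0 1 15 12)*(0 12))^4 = (0 1 15)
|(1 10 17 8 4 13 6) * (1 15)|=|(1 10 17 8 4 13 6 15)|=8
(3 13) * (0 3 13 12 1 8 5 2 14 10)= [3, 8, 14, 12, 4, 2, 6, 7, 5, 9, 0, 11, 1, 13, 10]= (0 3 12 1 8 5 2 14 10)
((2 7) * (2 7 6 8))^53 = (2 8 6)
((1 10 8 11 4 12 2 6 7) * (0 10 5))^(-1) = (0 5 1 7 6 2 12 4 11 8 10) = ((0 10 8 11 4 12 2 6 7 1 5))^(-1)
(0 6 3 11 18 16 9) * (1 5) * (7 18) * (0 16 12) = (0 6 3 11 7 18 12)(1 5)(9 16) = [6, 5, 2, 11, 4, 1, 3, 18, 8, 16, 10, 7, 0, 13, 14, 15, 9, 17, 12]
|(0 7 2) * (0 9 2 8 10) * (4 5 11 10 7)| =10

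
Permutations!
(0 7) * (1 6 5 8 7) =(0 1 6 5 8 7) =[1, 6, 2, 3, 4, 8, 5, 0, 7]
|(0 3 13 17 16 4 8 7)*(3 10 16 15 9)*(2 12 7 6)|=45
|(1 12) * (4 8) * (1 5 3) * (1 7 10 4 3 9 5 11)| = 30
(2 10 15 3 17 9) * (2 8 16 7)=(2 10 15 3 17 9 8 16 7)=[0, 1, 10, 17, 4, 5, 6, 2, 16, 8, 15, 11, 12, 13, 14, 3, 7, 9]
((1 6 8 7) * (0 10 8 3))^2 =((0 10 8 7 1 6 3))^2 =(0 8 1 3 10 7 6)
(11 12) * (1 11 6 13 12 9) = (1 11 9)(6 13 12) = [0, 11, 2, 3, 4, 5, 13, 7, 8, 1, 10, 9, 6, 12]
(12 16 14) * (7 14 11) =(7 14 12 16 11) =[0, 1, 2, 3, 4, 5, 6, 14, 8, 9, 10, 7, 16, 13, 12, 15, 11]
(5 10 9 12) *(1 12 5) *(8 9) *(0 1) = (0 1 12)(5 10 8 9) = [1, 12, 2, 3, 4, 10, 6, 7, 9, 5, 8, 11, 0]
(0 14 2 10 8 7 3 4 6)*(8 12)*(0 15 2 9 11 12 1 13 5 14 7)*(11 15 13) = (0 7 3 4 6 13 5 14 9 15 2 10 1 11 12 8) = [7, 11, 10, 4, 6, 14, 13, 3, 0, 15, 1, 12, 8, 5, 9, 2]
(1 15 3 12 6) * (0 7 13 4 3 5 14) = (0 7 13 4 3 12 6 1 15 5 14) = [7, 15, 2, 12, 3, 14, 1, 13, 8, 9, 10, 11, 6, 4, 0, 5]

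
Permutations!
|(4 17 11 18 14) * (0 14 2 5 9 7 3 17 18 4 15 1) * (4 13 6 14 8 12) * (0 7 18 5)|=|(0 8 12 4 5 9 18 2)(1 7 3 17 11 13 6 14 15)|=72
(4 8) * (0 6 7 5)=(0 6 7 5)(4 8)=[6, 1, 2, 3, 8, 0, 7, 5, 4]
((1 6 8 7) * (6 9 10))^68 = ((1 9 10 6 8 7))^68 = (1 10 8)(6 7 9)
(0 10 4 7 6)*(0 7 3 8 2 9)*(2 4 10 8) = (10)(0 8 4 3 2 9)(6 7) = [8, 1, 9, 2, 3, 5, 7, 6, 4, 0, 10]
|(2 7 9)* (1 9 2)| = 2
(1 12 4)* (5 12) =(1 5 12 4) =[0, 5, 2, 3, 1, 12, 6, 7, 8, 9, 10, 11, 4]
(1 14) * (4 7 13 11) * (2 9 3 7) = [0, 14, 9, 7, 2, 5, 6, 13, 8, 3, 10, 4, 12, 11, 1] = (1 14)(2 9 3 7 13 11 4)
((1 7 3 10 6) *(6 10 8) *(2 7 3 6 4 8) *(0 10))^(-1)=((0 10)(1 3 2 7 6)(4 8))^(-1)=(0 10)(1 6 7 2 3)(4 8)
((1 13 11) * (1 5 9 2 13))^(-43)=((2 13 11 5 9))^(-43)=(2 11 9 13 5)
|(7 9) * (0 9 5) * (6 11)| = |(0 9 7 5)(6 11)| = 4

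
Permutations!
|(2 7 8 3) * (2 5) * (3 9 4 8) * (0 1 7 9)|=9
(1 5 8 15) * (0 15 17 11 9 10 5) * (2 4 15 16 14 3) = (0 16 14 3 2 4 15 1)(5 8 17 11 9 10) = [16, 0, 4, 2, 15, 8, 6, 7, 17, 10, 5, 9, 12, 13, 3, 1, 14, 11]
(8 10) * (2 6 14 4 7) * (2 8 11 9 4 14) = (14)(2 6)(4 7 8 10 11 9) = [0, 1, 6, 3, 7, 5, 2, 8, 10, 4, 11, 9, 12, 13, 14]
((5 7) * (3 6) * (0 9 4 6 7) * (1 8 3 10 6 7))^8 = ((0 9 4 7 5)(1 8 3)(6 10))^8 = (10)(0 7 9 5 4)(1 3 8)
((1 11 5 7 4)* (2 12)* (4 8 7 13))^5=(13)(2 12)(7 8)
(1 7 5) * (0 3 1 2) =(0 3 1 7 5 2) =[3, 7, 0, 1, 4, 2, 6, 5]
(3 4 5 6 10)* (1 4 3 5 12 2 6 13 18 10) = (1 4 12 2 6)(5 13 18 10) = [0, 4, 6, 3, 12, 13, 1, 7, 8, 9, 5, 11, 2, 18, 14, 15, 16, 17, 10]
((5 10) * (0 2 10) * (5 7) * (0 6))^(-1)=(0 6 5 7 10 2)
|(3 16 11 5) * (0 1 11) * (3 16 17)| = 10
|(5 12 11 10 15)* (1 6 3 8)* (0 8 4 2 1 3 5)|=12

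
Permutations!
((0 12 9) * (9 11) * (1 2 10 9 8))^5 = ((0 12 11 8 1 2 10 9))^5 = (0 2 11 9 1 12 10 8)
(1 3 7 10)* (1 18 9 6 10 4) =[0, 3, 2, 7, 1, 5, 10, 4, 8, 6, 18, 11, 12, 13, 14, 15, 16, 17, 9] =(1 3 7 4)(6 10 18 9)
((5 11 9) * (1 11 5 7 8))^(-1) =((1 11 9 7 8))^(-1) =(1 8 7 9 11)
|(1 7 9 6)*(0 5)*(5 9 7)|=5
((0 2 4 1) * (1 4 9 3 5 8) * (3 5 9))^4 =((0 2 3 9 5 8 1))^4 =(0 5 2 8 3 1 9)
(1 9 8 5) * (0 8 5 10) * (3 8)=(0 3 8 10)(1 9 5)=[3, 9, 2, 8, 4, 1, 6, 7, 10, 5, 0]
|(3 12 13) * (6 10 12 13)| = |(3 13)(6 10 12)| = 6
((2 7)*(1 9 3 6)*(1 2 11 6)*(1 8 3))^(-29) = ((1 9)(2 7 11 6)(3 8))^(-29) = (1 9)(2 6 11 7)(3 8)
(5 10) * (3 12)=(3 12)(5 10)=[0, 1, 2, 12, 4, 10, 6, 7, 8, 9, 5, 11, 3]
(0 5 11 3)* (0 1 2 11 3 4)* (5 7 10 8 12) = (0 7 10 8 12 5 3 1 2 11 4) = [7, 2, 11, 1, 0, 3, 6, 10, 12, 9, 8, 4, 5]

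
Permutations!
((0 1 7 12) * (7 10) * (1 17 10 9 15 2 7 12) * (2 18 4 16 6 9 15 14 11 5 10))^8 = ((0 17 2 7 1 15 18 4 16 6 9 14 11 5 10 12))^8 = (0 16)(1 11)(2 9)(4 12)(5 15)(6 17)(7 14)(10 18)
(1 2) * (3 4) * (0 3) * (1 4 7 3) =[1, 2, 4, 7, 0, 5, 6, 3] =(0 1 2 4)(3 7)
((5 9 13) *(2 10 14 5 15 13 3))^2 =(15)(2 14 9)(3 10 5) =((2 10 14 5 9 3)(13 15))^2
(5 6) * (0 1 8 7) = (0 1 8 7)(5 6) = [1, 8, 2, 3, 4, 6, 5, 0, 7]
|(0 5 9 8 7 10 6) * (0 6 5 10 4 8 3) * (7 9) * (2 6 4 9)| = |(0 10 5 7 9 3)(2 6 4 8)| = 12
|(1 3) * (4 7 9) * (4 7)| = 2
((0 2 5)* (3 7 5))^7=(0 3 5 2 7)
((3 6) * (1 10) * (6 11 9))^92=((1 10)(3 11 9 6))^92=(11)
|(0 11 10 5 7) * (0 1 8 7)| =|(0 11 10 5)(1 8 7)| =12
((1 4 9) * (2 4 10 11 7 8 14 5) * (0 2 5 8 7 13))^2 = ((0 2 4 9 1 10 11 13)(8 14))^2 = (14)(0 4 1 11)(2 9 10 13)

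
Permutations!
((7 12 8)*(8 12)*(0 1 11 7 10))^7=(12)(0 1 11 7 8 10)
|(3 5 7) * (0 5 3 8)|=4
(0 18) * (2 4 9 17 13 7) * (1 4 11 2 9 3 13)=(0 18)(1 4 3 13 7 9 17)(2 11)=[18, 4, 11, 13, 3, 5, 6, 9, 8, 17, 10, 2, 12, 7, 14, 15, 16, 1, 0]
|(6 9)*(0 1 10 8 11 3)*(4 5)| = |(0 1 10 8 11 3)(4 5)(6 9)| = 6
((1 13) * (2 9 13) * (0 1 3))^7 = (0 1 2 9 13 3)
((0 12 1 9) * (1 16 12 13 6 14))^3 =((0 13 6 14 1 9)(12 16))^3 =(0 14)(1 13)(6 9)(12 16)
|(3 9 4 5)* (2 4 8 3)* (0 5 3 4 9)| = 7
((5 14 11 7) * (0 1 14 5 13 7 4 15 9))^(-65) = ((0 1 14 11 4 15 9)(7 13))^(-65) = (0 15 11 1 9 4 14)(7 13)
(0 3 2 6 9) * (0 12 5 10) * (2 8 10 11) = (0 3 8 10)(2 6 9 12 5 11) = [3, 1, 6, 8, 4, 11, 9, 7, 10, 12, 0, 2, 5]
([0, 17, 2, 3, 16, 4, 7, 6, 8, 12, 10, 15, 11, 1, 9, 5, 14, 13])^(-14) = [0, 17, 2, 3, 14, 16, 6, 7, 8, 11, 10, 5, 15, 1, 12, 4, 9, 13]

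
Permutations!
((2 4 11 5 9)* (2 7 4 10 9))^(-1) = (2 5 11 4 7 9 10)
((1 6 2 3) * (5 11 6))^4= (1 2 11)(3 6 5)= ((1 5 11 6 2 3))^4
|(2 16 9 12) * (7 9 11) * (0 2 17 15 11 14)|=12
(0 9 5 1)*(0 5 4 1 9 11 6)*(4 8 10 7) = (0 11 6)(1 5 9 8 10 7 4) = [11, 5, 2, 3, 1, 9, 0, 4, 10, 8, 7, 6]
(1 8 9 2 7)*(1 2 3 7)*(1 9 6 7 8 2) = [0, 2, 9, 8, 4, 5, 7, 1, 6, 3] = (1 2 9 3 8 6 7)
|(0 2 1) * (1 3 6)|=|(0 2 3 6 1)|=5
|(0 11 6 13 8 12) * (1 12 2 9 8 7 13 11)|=6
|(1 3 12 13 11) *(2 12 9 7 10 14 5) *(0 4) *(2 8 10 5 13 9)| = |(0 4)(1 3 2 12 9 7 5 8 10 14 13 11)| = 12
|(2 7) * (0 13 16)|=|(0 13 16)(2 7)|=6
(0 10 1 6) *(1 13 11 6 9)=(0 10 13 11 6)(1 9)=[10, 9, 2, 3, 4, 5, 0, 7, 8, 1, 13, 6, 12, 11]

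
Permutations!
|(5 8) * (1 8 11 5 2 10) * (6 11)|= 12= |(1 8 2 10)(5 6 11)|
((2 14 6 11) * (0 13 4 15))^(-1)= (0 15 4 13)(2 11 6 14)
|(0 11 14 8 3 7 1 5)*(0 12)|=9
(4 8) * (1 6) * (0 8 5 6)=(0 8 4 5 6 1)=[8, 0, 2, 3, 5, 6, 1, 7, 4]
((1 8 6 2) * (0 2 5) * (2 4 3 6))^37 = ((0 4 3 6 5)(1 8 2))^37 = (0 3 5 4 6)(1 8 2)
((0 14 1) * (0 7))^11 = (0 7 1 14)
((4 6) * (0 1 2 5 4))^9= ((0 1 2 5 4 6))^9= (0 5)(1 4)(2 6)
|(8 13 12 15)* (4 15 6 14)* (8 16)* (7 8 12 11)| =|(4 15 16 12 6 14)(7 8 13 11)| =12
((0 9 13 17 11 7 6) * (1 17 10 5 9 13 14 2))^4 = (0 9 17)(1 6 5)(2 7 10)(11 13 14)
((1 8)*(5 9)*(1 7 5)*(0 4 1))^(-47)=(0 1 7 9 4 8 5)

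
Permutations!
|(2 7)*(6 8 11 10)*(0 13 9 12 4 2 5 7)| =12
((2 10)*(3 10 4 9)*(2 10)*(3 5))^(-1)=((10)(2 4 9 5 3))^(-1)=(10)(2 3 5 9 4)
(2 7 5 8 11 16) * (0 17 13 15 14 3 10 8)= (0 17 13 15 14 3 10 8 11 16 2 7 5)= [17, 1, 7, 10, 4, 0, 6, 5, 11, 9, 8, 16, 12, 15, 3, 14, 2, 13]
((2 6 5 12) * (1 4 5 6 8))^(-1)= ((1 4 5 12 2 8))^(-1)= (1 8 2 12 5 4)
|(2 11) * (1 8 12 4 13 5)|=6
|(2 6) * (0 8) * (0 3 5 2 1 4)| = 8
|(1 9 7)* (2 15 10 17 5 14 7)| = 9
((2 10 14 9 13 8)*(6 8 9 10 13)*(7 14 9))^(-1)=(2 8 6 9 10 14 7 13)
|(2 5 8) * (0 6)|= |(0 6)(2 5 8)|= 6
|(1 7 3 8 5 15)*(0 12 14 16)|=|(0 12 14 16)(1 7 3 8 5 15)|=12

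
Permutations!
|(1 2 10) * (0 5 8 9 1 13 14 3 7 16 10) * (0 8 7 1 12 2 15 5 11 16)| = 44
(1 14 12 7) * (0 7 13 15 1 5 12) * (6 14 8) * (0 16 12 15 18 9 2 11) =(0 7 5 15 1 8 6 14 16 12 13 18 9 2 11) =[7, 8, 11, 3, 4, 15, 14, 5, 6, 2, 10, 0, 13, 18, 16, 1, 12, 17, 9]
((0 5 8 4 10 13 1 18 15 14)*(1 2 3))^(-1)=(0 14 15 18 1 3 2 13 10 4 8 5)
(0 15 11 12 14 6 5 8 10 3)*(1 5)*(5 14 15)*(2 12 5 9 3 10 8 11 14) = (0 9 3)(1 2 12 15 14 6)(5 11) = [9, 2, 12, 0, 4, 11, 1, 7, 8, 3, 10, 5, 15, 13, 6, 14]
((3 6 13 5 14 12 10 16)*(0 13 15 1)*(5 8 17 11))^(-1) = ((0 13 8 17 11 5 14 12 10 16 3 6 15 1))^(-1) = (0 1 15 6 3 16 10 12 14 5 11 17 8 13)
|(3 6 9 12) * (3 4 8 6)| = 5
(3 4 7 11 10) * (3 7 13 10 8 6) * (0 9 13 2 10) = (0 9 13)(2 10 7 11 8 6 3 4) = [9, 1, 10, 4, 2, 5, 3, 11, 6, 13, 7, 8, 12, 0]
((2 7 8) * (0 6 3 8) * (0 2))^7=(0 8 3 6)(2 7)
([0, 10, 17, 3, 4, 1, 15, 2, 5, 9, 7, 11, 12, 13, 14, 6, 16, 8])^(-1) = [0, 5, 7, 3, 4, 8, 15, 10, 17, 9, 1, 11, 12, 13, 14, 6, 16, 2]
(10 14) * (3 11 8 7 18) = [0, 1, 2, 11, 4, 5, 6, 18, 7, 9, 14, 8, 12, 13, 10, 15, 16, 17, 3] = (3 11 8 7 18)(10 14)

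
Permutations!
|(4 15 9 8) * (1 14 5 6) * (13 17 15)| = 12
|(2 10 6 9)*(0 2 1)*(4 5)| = |(0 2 10 6 9 1)(4 5)| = 6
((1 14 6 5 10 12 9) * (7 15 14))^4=(1 6 9 14 12 15 10 7 5)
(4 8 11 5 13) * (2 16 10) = (2 16 10)(4 8 11 5 13) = [0, 1, 16, 3, 8, 13, 6, 7, 11, 9, 2, 5, 12, 4, 14, 15, 10]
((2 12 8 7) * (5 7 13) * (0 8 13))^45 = ((0 8)(2 12 13 5 7))^45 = (13)(0 8)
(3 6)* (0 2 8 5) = [2, 1, 8, 6, 4, 0, 3, 7, 5] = (0 2 8 5)(3 6)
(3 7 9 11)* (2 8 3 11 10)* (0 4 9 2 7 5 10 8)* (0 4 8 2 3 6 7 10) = [8, 1, 4, 5, 9, 0, 7, 3, 6, 2, 10, 11] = (11)(0 8 6 7 3 5)(2 4 9)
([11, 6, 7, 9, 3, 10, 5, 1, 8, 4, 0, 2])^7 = [10, 7, 11, 9, 3, 6, 1, 2, 8, 4, 5, 0]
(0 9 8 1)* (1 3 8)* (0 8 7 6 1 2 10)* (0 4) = (0 9 2 10 4)(1 8 3 7 6) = [9, 8, 10, 7, 0, 5, 1, 6, 3, 2, 4]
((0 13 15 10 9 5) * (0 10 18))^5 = (0 13 15 18)(5 9 10)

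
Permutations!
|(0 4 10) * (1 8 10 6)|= 6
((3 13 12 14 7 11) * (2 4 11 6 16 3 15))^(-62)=(2 11)(3 13 12 14 7 6 16)(4 15)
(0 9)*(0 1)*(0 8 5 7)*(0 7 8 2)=[9, 2, 0, 3, 4, 8, 6, 7, 5, 1]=(0 9 1 2)(5 8)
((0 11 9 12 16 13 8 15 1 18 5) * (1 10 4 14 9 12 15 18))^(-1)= ((0 11 12 16 13 8 18 5)(4 14 9 15 10))^(-1)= (0 5 18 8 13 16 12 11)(4 10 15 9 14)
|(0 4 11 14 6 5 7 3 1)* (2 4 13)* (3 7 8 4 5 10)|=|(0 13 2 5 8 4 11 14 6 10 3 1)|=12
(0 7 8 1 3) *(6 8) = [7, 3, 2, 0, 4, 5, 8, 6, 1] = (0 7 6 8 1 3)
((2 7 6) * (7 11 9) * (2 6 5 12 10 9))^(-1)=(2 11)(5 7 9 10 12)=((2 11)(5 12 10 9 7))^(-1)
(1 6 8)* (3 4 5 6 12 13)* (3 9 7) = (1 12 13 9 7 3 4 5 6 8) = [0, 12, 2, 4, 5, 6, 8, 3, 1, 7, 10, 11, 13, 9]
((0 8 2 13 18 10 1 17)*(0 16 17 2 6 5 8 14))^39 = (0 14)(1 10 18 13 2)(16 17)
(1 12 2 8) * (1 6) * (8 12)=(1 8 6)(2 12)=[0, 8, 12, 3, 4, 5, 1, 7, 6, 9, 10, 11, 2]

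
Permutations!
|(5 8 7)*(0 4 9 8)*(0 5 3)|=6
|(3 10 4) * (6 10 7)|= 5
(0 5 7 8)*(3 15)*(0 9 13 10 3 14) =(0 5 7 8 9 13 10 3 15 14) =[5, 1, 2, 15, 4, 7, 6, 8, 9, 13, 3, 11, 12, 10, 0, 14]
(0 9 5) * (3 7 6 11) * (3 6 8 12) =(0 9 5)(3 7 8 12)(6 11) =[9, 1, 2, 7, 4, 0, 11, 8, 12, 5, 10, 6, 3]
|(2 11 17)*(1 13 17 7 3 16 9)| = 9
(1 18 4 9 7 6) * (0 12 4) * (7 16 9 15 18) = (0 12 4 15 18)(1 7 6)(9 16) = [12, 7, 2, 3, 15, 5, 1, 6, 8, 16, 10, 11, 4, 13, 14, 18, 9, 17, 0]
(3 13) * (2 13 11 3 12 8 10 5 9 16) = (2 13 12 8 10 5 9 16)(3 11) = [0, 1, 13, 11, 4, 9, 6, 7, 10, 16, 5, 3, 8, 12, 14, 15, 2]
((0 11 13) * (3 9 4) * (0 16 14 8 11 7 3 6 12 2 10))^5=((0 7 3 9 4 6 12 2 10)(8 11 13 16 14))^5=(16)(0 6 7 12 3 2 9 10 4)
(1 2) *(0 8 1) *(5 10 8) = [5, 2, 0, 3, 4, 10, 6, 7, 1, 9, 8] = (0 5 10 8 1 2)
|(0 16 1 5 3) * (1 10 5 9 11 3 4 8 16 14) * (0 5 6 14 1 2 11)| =30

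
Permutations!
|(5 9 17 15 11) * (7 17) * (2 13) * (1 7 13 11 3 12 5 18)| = |(1 7 17 15 3 12 5 9 13 2 11 18)| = 12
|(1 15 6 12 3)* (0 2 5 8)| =20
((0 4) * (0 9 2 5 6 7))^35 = ((0 4 9 2 5 6 7))^35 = (9)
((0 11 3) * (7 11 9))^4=(0 3 11 7 9)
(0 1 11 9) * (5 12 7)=[1, 11, 2, 3, 4, 12, 6, 5, 8, 0, 10, 9, 7]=(0 1 11 9)(5 12 7)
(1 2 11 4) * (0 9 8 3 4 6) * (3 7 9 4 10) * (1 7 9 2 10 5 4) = (0 1 10 3 5 4 7 2 11 6)(8 9) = [1, 10, 11, 5, 7, 4, 0, 2, 9, 8, 3, 6]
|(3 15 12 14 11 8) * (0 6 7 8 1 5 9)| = 12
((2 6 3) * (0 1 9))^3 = ((0 1 9)(2 6 3))^3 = (9)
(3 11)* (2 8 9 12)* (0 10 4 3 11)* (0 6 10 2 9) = [2, 1, 8, 6, 3, 5, 10, 7, 0, 12, 4, 11, 9] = (0 2 8)(3 6 10 4)(9 12)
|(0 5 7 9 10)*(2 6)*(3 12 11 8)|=|(0 5 7 9 10)(2 6)(3 12 11 8)|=20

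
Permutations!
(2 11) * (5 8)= [0, 1, 11, 3, 4, 8, 6, 7, 5, 9, 10, 2]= (2 11)(5 8)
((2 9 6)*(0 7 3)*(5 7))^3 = (9)(0 3 7 5)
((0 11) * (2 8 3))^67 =((0 11)(2 8 3))^67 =(0 11)(2 8 3)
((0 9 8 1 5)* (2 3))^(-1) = ((0 9 8 1 5)(2 3))^(-1) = (0 5 1 8 9)(2 3)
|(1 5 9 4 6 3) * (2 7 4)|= 8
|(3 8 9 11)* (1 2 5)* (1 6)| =4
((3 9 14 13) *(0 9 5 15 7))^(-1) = ((0 9 14 13 3 5 15 7))^(-1) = (0 7 15 5 3 13 14 9)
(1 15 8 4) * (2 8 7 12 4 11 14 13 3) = (1 15 7 12 4)(2 8 11 14 13 3) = [0, 15, 8, 2, 1, 5, 6, 12, 11, 9, 10, 14, 4, 3, 13, 7]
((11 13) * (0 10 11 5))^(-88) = (0 11 5 10 13)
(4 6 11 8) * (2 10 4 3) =(2 10 4 6 11 8 3) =[0, 1, 10, 2, 6, 5, 11, 7, 3, 9, 4, 8]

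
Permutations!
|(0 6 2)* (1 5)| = |(0 6 2)(1 5)| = 6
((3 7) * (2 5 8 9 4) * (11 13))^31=((2 5 8 9 4)(3 7)(11 13))^31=(2 5 8 9 4)(3 7)(11 13)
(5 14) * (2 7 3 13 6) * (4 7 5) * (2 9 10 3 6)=[0, 1, 5, 13, 7, 14, 9, 6, 8, 10, 3, 11, 12, 2, 4]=(2 5 14 4 7 6 9 10 3 13)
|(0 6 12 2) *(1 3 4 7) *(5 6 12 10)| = 12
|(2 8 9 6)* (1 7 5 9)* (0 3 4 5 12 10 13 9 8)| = |(0 3 4 5 8 1 7 12 10 13 9 6 2)| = 13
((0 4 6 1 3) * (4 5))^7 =(0 5 4 6 1 3)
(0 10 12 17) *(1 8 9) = (0 10 12 17)(1 8 9) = [10, 8, 2, 3, 4, 5, 6, 7, 9, 1, 12, 11, 17, 13, 14, 15, 16, 0]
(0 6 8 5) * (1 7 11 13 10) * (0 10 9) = [6, 7, 2, 3, 4, 10, 8, 11, 5, 0, 1, 13, 12, 9] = (0 6 8 5 10 1 7 11 13 9)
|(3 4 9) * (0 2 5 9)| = |(0 2 5 9 3 4)| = 6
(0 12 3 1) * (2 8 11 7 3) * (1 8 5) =(0 12 2 5 1)(3 8 11 7) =[12, 0, 5, 8, 4, 1, 6, 3, 11, 9, 10, 7, 2]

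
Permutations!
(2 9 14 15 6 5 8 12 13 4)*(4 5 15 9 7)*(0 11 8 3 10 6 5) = (0 11 8 12 13)(2 7 4)(3 10 6 15 5)(9 14) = [11, 1, 7, 10, 2, 3, 15, 4, 12, 14, 6, 8, 13, 0, 9, 5]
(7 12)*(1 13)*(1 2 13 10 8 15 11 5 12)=(1 10 8 15 11 5 12 7)(2 13)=[0, 10, 13, 3, 4, 12, 6, 1, 15, 9, 8, 5, 7, 2, 14, 11]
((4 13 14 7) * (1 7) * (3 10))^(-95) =((1 7 4 13 14)(3 10))^(-95) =(14)(3 10)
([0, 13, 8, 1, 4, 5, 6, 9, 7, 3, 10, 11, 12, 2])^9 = [0, 2, 7, 13, 4, 5, 6, 3, 9, 1, 10, 11, 12, 8]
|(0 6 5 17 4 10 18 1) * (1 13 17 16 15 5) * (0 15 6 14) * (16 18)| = 10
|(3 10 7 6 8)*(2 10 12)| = 7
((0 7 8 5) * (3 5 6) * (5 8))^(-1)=((0 7 5)(3 8 6))^(-1)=(0 5 7)(3 6 8)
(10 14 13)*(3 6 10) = (3 6 10 14 13) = [0, 1, 2, 6, 4, 5, 10, 7, 8, 9, 14, 11, 12, 3, 13]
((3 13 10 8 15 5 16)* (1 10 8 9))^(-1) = (1 9 10)(3 16 5 15 8 13)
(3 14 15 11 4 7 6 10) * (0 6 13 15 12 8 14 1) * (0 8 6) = (1 8 14 12 6 10 3)(4 7 13 15 11) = [0, 8, 2, 1, 7, 5, 10, 13, 14, 9, 3, 4, 6, 15, 12, 11]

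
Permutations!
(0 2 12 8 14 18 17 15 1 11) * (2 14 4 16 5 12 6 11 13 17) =(0 14 18 2 6 11)(1 13 17 15)(4 16 5 12 8) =[14, 13, 6, 3, 16, 12, 11, 7, 4, 9, 10, 0, 8, 17, 18, 1, 5, 15, 2]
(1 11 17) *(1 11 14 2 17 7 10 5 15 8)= [0, 14, 17, 3, 4, 15, 6, 10, 1, 9, 5, 7, 12, 13, 2, 8, 16, 11]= (1 14 2 17 11 7 10 5 15 8)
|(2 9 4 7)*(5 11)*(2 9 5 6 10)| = 15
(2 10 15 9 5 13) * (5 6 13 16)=(2 10 15 9 6 13)(5 16)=[0, 1, 10, 3, 4, 16, 13, 7, 8, 6, 15, 11, 12, 2, 14, 9, 5]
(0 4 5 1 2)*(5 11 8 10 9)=(0 4 11 8 10 9 5 1 2)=[4, 2, 0, 3, 11, 1, 6, 7, 10, 5, 9, 8]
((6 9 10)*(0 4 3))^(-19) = (0 3 4)(6 10 9)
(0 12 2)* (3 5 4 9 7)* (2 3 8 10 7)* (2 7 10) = (0 12 3 5 4 9 7 8 2) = [12, 1, 0, 5, 9, 4, 6, 8, 2, 7, 10, 11, 3]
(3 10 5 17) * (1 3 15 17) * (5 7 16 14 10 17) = (1 3 17 15 5)(7 16 14 10) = [0, 3, 2, 17, 4, 1, 6, 16, 8, 9, 7, 11, 12, 13, 10, 5, 14, 15]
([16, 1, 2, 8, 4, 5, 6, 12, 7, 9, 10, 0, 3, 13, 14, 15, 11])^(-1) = (0 11 16)(3 12 7 8)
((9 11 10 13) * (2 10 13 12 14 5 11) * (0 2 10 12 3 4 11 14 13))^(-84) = (14)(0 3 13)(2 4 9)(10 12 11)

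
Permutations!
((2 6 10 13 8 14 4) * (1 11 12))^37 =((1 11 12)(2 6 10 13 8 14 4))^37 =(1 11 12)(2 10 8 4 6 13 14)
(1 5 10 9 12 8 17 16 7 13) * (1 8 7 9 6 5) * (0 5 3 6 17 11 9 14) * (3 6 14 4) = (0 5 10 17 16 4 3 14)(7 13 8 11 9 12) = [5, 1, 2, 14, 3, 10, 6, 13, 11, 12, 17, 9, 7, 8, 0, 15, 4, 16]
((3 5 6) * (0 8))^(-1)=((0 8)(3 5 6))^(-1)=(0 8)(3 6 5)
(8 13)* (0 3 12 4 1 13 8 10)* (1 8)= (0 3 12 4 8 1 13 10)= [3, 13, 2, 12, 8, 5, 6, 7, 1, 9, 0, 11, 4, 10]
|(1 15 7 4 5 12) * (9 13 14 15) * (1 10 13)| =|(1 9)(4 5 12 10 13 14 15 7)| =8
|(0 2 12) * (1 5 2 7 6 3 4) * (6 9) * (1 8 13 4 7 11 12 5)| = 12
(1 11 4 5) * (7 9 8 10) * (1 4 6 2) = (1 11 6 2)(4 5)(7 9 8 10) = [0, 11, 1, 3, 5, 4, 2, 9, 10, 8, 7, 6]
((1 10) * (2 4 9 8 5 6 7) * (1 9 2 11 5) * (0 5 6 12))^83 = ((0 5 12)(1 10 9 8)(2 4)(6 7 11))^83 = (0 12 5)(1 8 9 10)(2 4)(6 11 7)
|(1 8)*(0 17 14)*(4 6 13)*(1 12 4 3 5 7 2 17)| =|(0 1 8 12 4 6 13 3 5 7 2 17 14)| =13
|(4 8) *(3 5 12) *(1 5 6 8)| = |(1 5 12 3 6 8 4)| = 7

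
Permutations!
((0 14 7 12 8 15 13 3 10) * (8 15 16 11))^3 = (16)(0 12 3 14 15 10 7 13)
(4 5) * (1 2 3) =(1 2 3)(4 5) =[0, 2, 3, 1, 5, 4]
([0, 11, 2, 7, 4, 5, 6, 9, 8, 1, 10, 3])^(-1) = [0, 9, 2, 11, 4, 5, 6, 3, 8, 7, 10, 1]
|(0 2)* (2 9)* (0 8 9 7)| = |(0 7)(2 8 9)| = 6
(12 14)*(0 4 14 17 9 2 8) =[4, 1, 8, 3, 14, 5, 6, 7, 0, 2, 10, 11, 17, 13, 12, 15, 16, 9] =(0 4 14 12 17 9 2 8)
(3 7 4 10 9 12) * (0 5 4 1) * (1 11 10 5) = [1, 0, 2, 7, 5, 4, 6, 11, 8, 12, 9, 10, 3] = (0 1)(3 7 11 10 9 12)(4 5)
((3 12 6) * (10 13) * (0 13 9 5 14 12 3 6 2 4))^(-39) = (0 12 9)(2 5 13)(4 14 10)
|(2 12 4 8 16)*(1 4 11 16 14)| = 4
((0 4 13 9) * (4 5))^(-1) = ((0 5 4 13 9))^(-1) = (0 9 13 4 5)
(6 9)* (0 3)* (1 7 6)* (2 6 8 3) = (0 2 6 9 1 7 8 3) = [2, 7, 6, 0, 4, 5, 9, 8, 3, 1]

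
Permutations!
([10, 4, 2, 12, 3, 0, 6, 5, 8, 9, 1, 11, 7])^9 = [10, 4, 2, 12, 3, 0, 6, 5, 8, 9, 1, 11, 7]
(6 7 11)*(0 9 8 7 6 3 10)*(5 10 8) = (0 9 5 10)(3 8 7 11) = [9, 1, 2, 8, 4, 10, 6, 11, 7, 5, 0, 3]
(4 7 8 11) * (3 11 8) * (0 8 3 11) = (0 8 3)(4 7 11) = [8, 1, 2, 0, 7, 5, 6, 11, 3, 9, 10, 4]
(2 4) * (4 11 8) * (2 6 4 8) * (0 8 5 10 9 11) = (0 8 5 10 9 11 2)(4 6) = [8, 1, 0, 3, 6, 10, 4, 7, 5, 11, 9, 2]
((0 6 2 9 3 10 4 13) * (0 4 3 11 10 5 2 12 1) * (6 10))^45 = ((0 10 3 5 2 9 11 6 12 1)(4 13))^45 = (0 9)(1 2)(3 6)(4 13)(5 12)(10 11)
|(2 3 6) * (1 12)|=6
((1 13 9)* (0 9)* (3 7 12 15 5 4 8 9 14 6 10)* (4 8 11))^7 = (0 15 14 5 6 8 10 9 3 1 7 13 12)(4 11)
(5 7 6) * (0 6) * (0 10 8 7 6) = (5 6)(7 10 8) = [0, 1, 2, 3, 4, 6, 5, 10, 7, 9, 8]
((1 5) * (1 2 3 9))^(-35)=((1 5 2 3 9))^(-35)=(9)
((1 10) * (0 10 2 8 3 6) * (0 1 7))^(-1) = ((0 10 7)(1 2 8 3 6))^(-1) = (0 7 10)(1 6 3 8 2)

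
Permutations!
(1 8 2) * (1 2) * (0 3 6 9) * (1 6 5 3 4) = (0 4 1 8 6 9)(3 5) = [4, 8, 2, 5, 1, 3, 9, 7, 6, 0]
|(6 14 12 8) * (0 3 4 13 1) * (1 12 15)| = |(0 3 4 13 12 8 6 14 15 1)| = 10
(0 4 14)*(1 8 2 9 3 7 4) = (0 1 8 2 9 3 7 4 14) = [1, 8, 9, 7, 14, 5, 6, 4, 2, 3, 10, 11, 12, 13, 0]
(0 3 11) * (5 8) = (0 3 11)(5 8) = [3, 1, 2, 11, 4, 8, 6, 7, 5, 9, 10, 0]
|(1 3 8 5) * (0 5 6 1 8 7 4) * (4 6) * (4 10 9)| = |(0 5 8 10 9 4)(1 3 7 6)| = 12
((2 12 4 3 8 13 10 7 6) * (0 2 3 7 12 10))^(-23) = ((0 2 10 12 4 7 6 3 8 13))^(-23) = (0 3 4 2 8 7 10 13 6 12)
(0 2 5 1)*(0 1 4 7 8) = (0 2 5 4 7 8) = [2, 1, 5, 3, 7, 4, 6, 8, 0]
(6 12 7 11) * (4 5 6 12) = (4 5 6)(7 11 12) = [0, 1, 2, 3, 5, 6, 4, 11, 8, 9, 10, 12, 7]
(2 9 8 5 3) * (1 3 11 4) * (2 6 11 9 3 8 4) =(1 8 5 9 4)(2 3 6 11) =[0, 8, 3, 6, 1, 9, 11, 7, 5, 4, 10, 2]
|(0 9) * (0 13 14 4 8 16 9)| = |(4 8 16 9 13 14)| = 6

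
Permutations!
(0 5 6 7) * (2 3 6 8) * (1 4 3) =[5, 4, 1, 6, 3, 8, 7, 0, 2] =(0 5 8 2 1 4 3 6 7)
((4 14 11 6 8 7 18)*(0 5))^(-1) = (0 5)(4 18 7 8 6 11 14)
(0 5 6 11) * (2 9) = (0 5 6 11)(2 9) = [5, 1, 9, 3, 4, 6, 11, 7, 8, 2, 10, 0]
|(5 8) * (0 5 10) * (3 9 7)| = 12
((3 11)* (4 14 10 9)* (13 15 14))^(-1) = ((3 11)(4 13 15 14 10 9))^(-1) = (3 11)(4 9 10 14 15 13)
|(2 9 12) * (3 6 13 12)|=|(2 9 3 6 13 12)|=6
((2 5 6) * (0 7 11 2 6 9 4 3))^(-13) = ((0 7 11 2 5 9 4 3))^(-13) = (0 2 4 7 5 3 11 9)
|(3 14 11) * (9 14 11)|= |(3 11)(9 14)|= 2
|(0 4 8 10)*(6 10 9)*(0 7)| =|(0 4 8 9 6 10 7)| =7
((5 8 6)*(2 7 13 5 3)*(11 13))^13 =((2 7 11 13 5 8 6 3))^13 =(2 8 11 3 5 7 6 13)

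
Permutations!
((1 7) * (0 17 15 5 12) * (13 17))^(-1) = ((0 13 17 15 5 12)(1 7))^(-1) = (0 12 5 15 17 13)(1 7)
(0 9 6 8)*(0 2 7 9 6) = (0 6 8 2 7 9) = [6, 1, 7, 3, 4, 5, 8, 9, 2, 0]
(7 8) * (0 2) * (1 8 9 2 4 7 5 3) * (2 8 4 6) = [6, 4, 0, 1, 7, 3, 2, 9, 5, 8] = (0 6 2)(1 4 7 9 8 5 3)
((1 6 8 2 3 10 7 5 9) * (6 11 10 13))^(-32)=((1 11 10 7 5 9)(2 3 13 6 8))^(-32)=(1 5 10)(2 6 3 8 13)(7 11 9)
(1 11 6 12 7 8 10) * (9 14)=(1 11 6 12 7 8 10)(9 14)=[0, 11, 2, 3, 4, 5, 12, 8, 10, 14, 1, 6, 7, 13, 9]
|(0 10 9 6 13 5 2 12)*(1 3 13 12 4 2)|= |(0 10 9 6 12)(1 3 13 5)(2 4)|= 20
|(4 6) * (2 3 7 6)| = 5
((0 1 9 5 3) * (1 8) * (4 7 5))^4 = (0 4)(1 5)(3 9)(7 8)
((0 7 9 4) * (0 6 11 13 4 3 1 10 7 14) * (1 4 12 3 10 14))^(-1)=(0 14 1)(3 12 13 11 6 4)(7 10 9)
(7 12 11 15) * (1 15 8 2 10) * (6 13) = (1 15 7 12 11 8 2 10)(6 13) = [0, 15, 10, 3, 4, 5, 13, 12, 2, 9, 1, 8, 11, 6, 14, 7]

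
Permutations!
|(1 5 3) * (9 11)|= |(1 5 3)(9 11)|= 6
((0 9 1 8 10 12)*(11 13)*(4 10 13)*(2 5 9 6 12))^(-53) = ((0 6 12)(1 8 13 11 4 10 2 5 9))^(-53) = (0 6 12)(1 8 13 11 4 10 2 5 9)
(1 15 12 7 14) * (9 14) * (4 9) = (1 15 12 7 4 9 14) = [0, 15, 2, 3, 9, 5, 6, 4, 8, 14, 10, 11, 7, 13, 1, 12]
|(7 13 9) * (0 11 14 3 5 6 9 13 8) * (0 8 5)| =4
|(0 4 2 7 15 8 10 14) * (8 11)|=9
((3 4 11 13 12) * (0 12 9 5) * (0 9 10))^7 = (13)(5 9)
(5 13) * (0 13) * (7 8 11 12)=[13, 1, 2, 3, 4, 0, 6, 8, 11, 9, 10, 12, 7, 5]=(0 13 5)(7 8 11 12)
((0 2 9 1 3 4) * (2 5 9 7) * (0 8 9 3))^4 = (0 8 5 9 3 1 4)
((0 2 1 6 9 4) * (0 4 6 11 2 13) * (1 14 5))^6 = ((0 13)(1 11 2 14 5)(6 9))^6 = (1 11 2 14 5)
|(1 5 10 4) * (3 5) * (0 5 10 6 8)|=|(0 5 6 8)(1 3 10 4)|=4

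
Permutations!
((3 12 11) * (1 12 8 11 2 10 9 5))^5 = ((1 12 2 10 9 5)(3 8 11))^5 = (1 5 9 10 2 12)(3 11 8)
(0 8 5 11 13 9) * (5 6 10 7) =(0 8 6 10 7 5 11 13 9) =[8, 1, 2, 3, 4, 11, 10, 5, 6, 0, 7, 13, 12, 9]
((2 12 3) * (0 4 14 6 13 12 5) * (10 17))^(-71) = ((0 4 14 6 13 12 3 2 5)(10 17))^(-71) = (0 4 14 6 13 12 3 2 5)(10 17)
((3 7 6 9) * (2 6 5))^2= (2 9 7)(3 5 6)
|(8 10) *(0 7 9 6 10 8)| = |(0 7 9 6 10)| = 5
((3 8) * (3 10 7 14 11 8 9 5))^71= (3 5 9)(7 14 11 8 10)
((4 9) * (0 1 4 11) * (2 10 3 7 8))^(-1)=((0 1 4 9 11)(2 10 3 7 8))^(-1)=(0 11 9 4 1)(2 8 7 3 10)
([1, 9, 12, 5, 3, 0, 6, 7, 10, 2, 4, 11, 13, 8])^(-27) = [8, 10, 3, 12, 2, 13, 6, 7, 1, 4, 9, 11, 5, 0]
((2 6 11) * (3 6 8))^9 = ((2 8 3 6 11))^9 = (2 11 6 3 8)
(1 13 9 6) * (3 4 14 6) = (1 13 9 3 4 14 6) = [0, 13, 2, 4, 14, 5, 1, 7, 8, 3, 10, 11, 12, 9, 6]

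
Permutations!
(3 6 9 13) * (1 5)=(1 5)(3 6 9 13)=[0, 5, 2, 6, 4, 1, 9, 7, 8, 13, 10, 11, 12, 3]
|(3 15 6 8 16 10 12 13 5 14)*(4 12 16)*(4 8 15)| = |(3 4 12 13 5 14)(6 15)(10 16)| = 6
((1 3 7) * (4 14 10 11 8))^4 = ((1 3 7)(4 14 10 11 8))^4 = (1 3 7)(4 8 11 10 14)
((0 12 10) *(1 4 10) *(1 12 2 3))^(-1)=(12)(0 10 4 1 3 2)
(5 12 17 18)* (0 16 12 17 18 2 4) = (0 16 12 18 5 17 2 4) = [16, 1, 4, 3, 0, 17, 6, 7, 8, 9, 10, 11, 18, 13, 14, 15, 12, 2, 5]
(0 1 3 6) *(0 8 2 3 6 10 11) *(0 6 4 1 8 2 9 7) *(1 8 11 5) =(0 11 6 2 3 10 5 1 4 8 9 7) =[11, 4, 3, 10, 8, 1, 2, 0, 9, 7, 5, 6]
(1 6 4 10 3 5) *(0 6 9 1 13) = (0 6 4 10 3 5 13)(1 9) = [6, 9, 2, 5, 10, 13, 4, 7, 8, 1, 3, 11, 12, 0]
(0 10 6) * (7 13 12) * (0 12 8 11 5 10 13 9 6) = [13, 1, 2, 3, 4, 10, 12, 9, 11, 6, 0, 5, 7, 8] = (0 13 8 11 5 10)(6 12 7 9)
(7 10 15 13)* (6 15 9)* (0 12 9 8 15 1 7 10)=(0 12 9 6 1 7)(8 15 13 10)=[12, 7, 2, 3, 4, 5, 1, 0, 15, 6, 8, 11, 9, 10, 14, 13]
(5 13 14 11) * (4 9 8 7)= (4 9 8 7)(5 13 14 11)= [0, 1, 2, 3, 9, 13, 6, 4, 7, 8, 10, 5, 12, 14, 11]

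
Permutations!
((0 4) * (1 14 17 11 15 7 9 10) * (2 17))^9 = (17)(0 4)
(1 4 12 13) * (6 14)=(1 4 12 13)(6 14)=[0, 4, 2, 3, 12, 5, 14, 7, 8, 9, 10, 11, 13, 1, 6]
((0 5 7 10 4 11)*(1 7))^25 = (0 10 5 4 1 11 7)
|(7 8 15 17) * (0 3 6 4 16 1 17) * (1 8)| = |(0 3 6 4 16 8 15)(1 17 7)| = 21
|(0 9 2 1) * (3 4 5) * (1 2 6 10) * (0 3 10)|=15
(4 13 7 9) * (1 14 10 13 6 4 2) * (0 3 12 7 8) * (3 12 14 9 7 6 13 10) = (0 12 6 4 13 8)(1 9 2)(3 14) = [12, 9, 1, 14, 13, 5, 4, 7, 0, 2, 10, 11, 6, 8, 3]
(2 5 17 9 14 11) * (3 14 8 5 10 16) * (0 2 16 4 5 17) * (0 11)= (0 2 10 4 5 11 16 3 14)(8 17 9)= [2, 1, 10, 14, 5, 11, 6, 7, 17, 8, 4, 16, 12, 13, 0, 15, 3, 9]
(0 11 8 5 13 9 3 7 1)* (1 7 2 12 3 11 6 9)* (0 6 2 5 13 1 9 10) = (0 2 12 3 5 1 6 10)(8 13 9 11) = [2, 6, 12, 5, 4, 1, 10, 7, 13, 11, 0, 8, 3, 9]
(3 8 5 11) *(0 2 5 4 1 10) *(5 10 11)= (0 2 10)(1 11 3 8 4)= [2, 11, 10, 8, 1, 5, 6, 7, 4, 9, 0, 3]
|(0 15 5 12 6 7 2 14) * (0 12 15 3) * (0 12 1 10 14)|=6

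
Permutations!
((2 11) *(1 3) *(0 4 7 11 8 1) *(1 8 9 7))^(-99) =((0 4 1 3)(2 9 7 11))^(-99) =(0 4 1 3)(2 9 7 11)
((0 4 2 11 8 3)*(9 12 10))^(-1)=((0 4 2 11 8 3)(9 12 10))^(-1)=(0 3 8 11 2 4)(9 10 12)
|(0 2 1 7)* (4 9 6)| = 12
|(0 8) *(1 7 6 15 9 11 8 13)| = |(0 13 1 7 6 15 9 11 8)| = 9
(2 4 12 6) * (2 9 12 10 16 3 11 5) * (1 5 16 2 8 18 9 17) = (1 5 8 18 9 12 6 17)(2 4 10)(3 11 16) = [0, 5, 4, 11, 10, 8, 17, 7, 18, 12, 2, 16, 6, 13, 14, 15, 3, 1, 9]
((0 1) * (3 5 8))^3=(8)(0 1)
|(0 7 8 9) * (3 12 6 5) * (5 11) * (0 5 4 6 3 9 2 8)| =6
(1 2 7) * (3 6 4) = (1 2 7)(3 6 4) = [0, 2, 7, 6, 3, 5, 4, 1]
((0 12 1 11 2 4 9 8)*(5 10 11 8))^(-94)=(0 1)(2 9 10)(4 5 11)(8 12)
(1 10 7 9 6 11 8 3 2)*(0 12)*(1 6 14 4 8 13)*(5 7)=(0 12)(1 10 5 7 9 14 4 8 3 2 6 11 13)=[12, 10, 6, 2, 8, 7, 11, 9, 3, 14, 5, 13, 0, 1, 4]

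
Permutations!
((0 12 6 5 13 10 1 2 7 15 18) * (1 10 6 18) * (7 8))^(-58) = (0 18 12)(1 8 15 2 7)(5 6 13) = ((0 12 18)(1 2 8 7 15)(5 13 6))^(-58)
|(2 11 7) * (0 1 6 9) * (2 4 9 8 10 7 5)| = |(0 1 6 8 10 7 4 9)(2 11 5)| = 24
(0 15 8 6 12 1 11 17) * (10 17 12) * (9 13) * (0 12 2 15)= (1 11 2 15 8 6 10 17 12)(9 13)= [0, 11, 15, 3, 4, 5, 10, 7, 6, 13, 17, 2, 1, 9, 14, 8, 16, 12]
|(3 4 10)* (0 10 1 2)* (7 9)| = |(0 10 3 4 1 2)(7 9)| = 6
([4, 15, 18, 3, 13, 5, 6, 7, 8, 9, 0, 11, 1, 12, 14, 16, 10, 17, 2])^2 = [13, 16, 2, 3, 12, 5, 6, 7, 8, 9, 4, 11, 15, 1, 14, 10, 0, 17, 18]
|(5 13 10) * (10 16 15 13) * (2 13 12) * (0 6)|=10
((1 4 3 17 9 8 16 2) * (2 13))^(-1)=((1 4 3 17 9 8 16 13 2))^(-1)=(1 2 13 16 8 9 17 3 4)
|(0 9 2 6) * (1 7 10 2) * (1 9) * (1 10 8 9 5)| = 20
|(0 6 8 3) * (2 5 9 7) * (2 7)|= |(0 6 8 3)(2 5 9)|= 12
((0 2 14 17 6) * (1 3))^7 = ((0 2 14 17 6)(1 3))^7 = (0 14 6 2 17)(1 3)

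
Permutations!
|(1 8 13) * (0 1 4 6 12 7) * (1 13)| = |(0 13 4 6 12 7)(1 8)| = 6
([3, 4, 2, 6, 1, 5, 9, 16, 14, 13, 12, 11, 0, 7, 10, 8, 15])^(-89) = (0 15 6 14 13 12 16 3 8 9 10 7)(1 4)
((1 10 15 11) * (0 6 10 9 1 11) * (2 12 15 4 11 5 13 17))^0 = ((0 6 10 4 11 5 13 17 2 12 15)(1 9))^0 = (17)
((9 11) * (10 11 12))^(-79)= ((9 12 10 11))^(-79)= (9 12 10 11)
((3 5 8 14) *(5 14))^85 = ((3 14)(5 8))^85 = (3 14)(5 8)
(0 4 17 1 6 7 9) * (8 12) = (0 4 17 1 6 7 9)(8 12) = [4, 6, 2, 3, 17, 5, 7, 9, 12, 0, 10, 11, 8, 13, 14, 15, 16, 1]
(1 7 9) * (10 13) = (1 7 9)(10 13) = [0, 7, 2, 3, 4, 5, 6, 9, 8, 1, 13, 11, 12, 10]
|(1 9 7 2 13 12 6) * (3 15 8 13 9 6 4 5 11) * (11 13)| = |(1 6)(2 9 7)(3 15 8 11)(4 5 13 12)| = 12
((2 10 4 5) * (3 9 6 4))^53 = (2 6 10 4 3 5 9) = ((2 10 3 9 6 4 5))^53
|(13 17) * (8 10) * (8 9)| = |(8 10 9)(13 17)| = 6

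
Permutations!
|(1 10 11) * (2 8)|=6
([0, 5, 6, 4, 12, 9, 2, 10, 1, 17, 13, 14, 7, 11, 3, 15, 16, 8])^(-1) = [0, 8, 6, 14, 3, 1, 2, 12, 17, 5, 7, 13, 4, 10, 11, 15, 16, 9]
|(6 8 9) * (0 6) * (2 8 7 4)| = 7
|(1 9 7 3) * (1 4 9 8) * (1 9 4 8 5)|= 4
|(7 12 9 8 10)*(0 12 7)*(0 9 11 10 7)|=7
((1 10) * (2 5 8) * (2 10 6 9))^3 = ((1 6 9 2 5 8 10))^3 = (1 2 10 9 8 6 5)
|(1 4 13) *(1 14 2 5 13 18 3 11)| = 20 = |(1 4 18 3 11)(2 5 13 14)|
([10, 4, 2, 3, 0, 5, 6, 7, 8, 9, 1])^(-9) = [4, 10, 2, 3, 1, 5, 6, 7, 8, 9, 0]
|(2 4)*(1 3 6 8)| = 4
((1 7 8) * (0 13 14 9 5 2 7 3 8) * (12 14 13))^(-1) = ((0 12 14 9 5 2 7)(1 3 8))^(-1) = (0 7 2 5 9 14 12)(1 8 3)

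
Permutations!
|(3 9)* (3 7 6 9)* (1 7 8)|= |(1 7 6 9 8)|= 5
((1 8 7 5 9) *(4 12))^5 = (4 12)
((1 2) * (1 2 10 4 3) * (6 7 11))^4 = (6 7 11) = ((1 10 4 3)(6 7 11))^4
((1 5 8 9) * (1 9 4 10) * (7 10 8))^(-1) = (1 10 7 5)(4 8) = ((1 5 7 10)(4 8))^(-1)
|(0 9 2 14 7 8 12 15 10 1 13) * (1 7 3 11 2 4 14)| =|(0 9 4 14 3 11 2 1 13)(7 8 12 15 10)| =45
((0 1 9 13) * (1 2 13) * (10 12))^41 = ((0 2 13)(1 9)(10 12))^41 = (0 13 2)(1 9)(10 12)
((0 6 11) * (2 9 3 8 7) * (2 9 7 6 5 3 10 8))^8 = (0 6 10 7 3)(2 5 11 8 9)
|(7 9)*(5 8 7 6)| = |(5 8 7 9 6)| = 5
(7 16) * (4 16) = [0, 1, 2, 3, 16, 5, 6, 4, 8, 9, 10, 11, 12, 13, 14, 15, 7] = (4 16 7)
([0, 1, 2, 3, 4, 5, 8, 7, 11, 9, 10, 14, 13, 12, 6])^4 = [0, 1, 2, 3, 4, 5, 6, 7, 8, 9, 10, 11, 12, 13, 14]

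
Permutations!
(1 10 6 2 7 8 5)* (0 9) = (0 9)(1 10 6 2 7 8 5) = [9, 10, 7, 3, 4, 1, 2, 8, 5, 0, 6]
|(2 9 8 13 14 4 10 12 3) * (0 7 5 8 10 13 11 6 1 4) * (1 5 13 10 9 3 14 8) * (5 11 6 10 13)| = 12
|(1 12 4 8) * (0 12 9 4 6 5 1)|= 8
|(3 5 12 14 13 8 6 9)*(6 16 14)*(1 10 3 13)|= |(1 10 3 5 12 6 9 13 8 16 14)|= 11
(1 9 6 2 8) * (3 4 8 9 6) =(1 6 2 9 3 4 8) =[0, 6, 9, 4, 8, 5, 2, 7, 1, 3]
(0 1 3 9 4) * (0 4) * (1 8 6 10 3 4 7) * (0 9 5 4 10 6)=[8, 10, 2, 5, 7, 4, 6, 1, 0, 9, 3]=(0 8)(1 10 3 5 4 7)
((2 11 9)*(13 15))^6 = ((2 11 9)(13 15))^6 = (15)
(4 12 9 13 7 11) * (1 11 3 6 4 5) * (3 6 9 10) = (1 11 5)(3 9 13 7 6 4 12 10) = [0, 11, 2, 9, 12, 1, 4, 6, 8, 13, 3, 5, 10, 7]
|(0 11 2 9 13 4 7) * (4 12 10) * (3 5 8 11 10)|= 8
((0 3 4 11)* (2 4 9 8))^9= ((0 3 9 8 2 4 11))^9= (0 9 2 11 3 8 4)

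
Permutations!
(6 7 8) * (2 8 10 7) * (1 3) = (1 3)(2 8 6)(7 10) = [0, 3, 8, 1, 4, 5, 2, 10, 6, 9, 7]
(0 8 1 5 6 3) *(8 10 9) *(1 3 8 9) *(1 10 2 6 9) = (10)(0 2 6 8 3)(1 5 9) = [2, 5, 6, 0, 4, 9, 8, 7, 3, 1, 10]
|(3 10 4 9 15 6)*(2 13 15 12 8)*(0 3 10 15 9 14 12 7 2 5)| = |(0 3 15 6 10 4 14 12 8 5)(2 13 9 7)| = 20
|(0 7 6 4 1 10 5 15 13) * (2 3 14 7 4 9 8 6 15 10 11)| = |(0 4 1 11 2 3 14 7 15 13)(5 10)(6 9 8)| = 30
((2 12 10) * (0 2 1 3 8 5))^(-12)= ((0 2 12 10 1 3 8 5))^(-12)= (0 1)(2 3)(5 10)(8 12)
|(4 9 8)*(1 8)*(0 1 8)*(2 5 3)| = |(0 1)(2 5 3)(4 9 8)| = 6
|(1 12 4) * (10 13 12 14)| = 6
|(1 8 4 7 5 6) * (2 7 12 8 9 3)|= |(1 9 3 2 7 5 6)(4 12 8)|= 21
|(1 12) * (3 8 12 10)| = 5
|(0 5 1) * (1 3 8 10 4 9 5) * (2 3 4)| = |(0 1)(2 3 8 10)(4 9 5)| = 12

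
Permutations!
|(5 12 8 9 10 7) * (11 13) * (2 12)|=|(2 12 8 9 10 7 5)(11 13)|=14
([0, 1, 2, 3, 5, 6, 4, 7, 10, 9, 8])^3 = (8 10)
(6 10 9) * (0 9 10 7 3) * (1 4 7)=(10)(0 9 6 1 4 7 3)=[9, 4, 2, 0, 7, 5, 1, 3, 8, 6, 10]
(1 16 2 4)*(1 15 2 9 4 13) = [0, 16, 13, 3, 15, 5, 6, 7, 8, 4, 10, 11, 12, 1, 14, 2, 9] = (1 16 9 4 15 2 13)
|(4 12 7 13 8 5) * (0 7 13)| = 10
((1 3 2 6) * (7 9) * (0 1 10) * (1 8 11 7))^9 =((0 8 11 7 9 1 3 2 6 10))^9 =(0 10 6 2 3 1 9 7 11 8)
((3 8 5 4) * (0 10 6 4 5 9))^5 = (0 8 4 10 9 3 6)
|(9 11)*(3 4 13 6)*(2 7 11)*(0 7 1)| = |(0 7 11 9 2 1)(3 4 13 6)| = 12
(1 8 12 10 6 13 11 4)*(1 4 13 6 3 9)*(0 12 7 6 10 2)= (0 12 2)(1 8 7 6 10 3 9)(11 13)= [12, 8, 0, 9, 4, 5, 10, 6, 7, 1, 3, 13, 2, 11]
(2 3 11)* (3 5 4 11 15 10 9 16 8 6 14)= (2 5 4 11)(3 15 10 9 16 8 6 14)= [0, 1, 5, 15, 11, 4, 14, 7, 6, 16, 9, 2, 12, 13, 3, 10, 8]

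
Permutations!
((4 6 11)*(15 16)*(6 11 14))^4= (16)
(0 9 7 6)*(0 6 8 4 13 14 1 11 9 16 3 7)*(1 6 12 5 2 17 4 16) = [1, 11, 17, 7, 13, 2, 12, 8, 16, 0, 10, 9, 5, 14, 6, 15, 3, 4] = (0 1 11 9)(2 17 4 13 14 6 12 5)(3 7 8 16)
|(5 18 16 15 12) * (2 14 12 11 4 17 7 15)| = 30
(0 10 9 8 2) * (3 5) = (0 10 9 8 2)(3 5) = [10, 1, 0, 5, 4, 3, 6, 7, 2, 8, 9]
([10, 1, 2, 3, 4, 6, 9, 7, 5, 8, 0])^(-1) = (0 10)(5 8 9 6)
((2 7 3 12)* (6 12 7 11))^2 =((2 11 6 12)(3 7))^2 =(2 6)(11 12)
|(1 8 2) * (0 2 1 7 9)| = |(0 2 7 9)(1 8)| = 4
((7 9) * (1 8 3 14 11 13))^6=(14)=((1 8 3 14 11 13)(7 9))^6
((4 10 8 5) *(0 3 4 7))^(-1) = (0 7 5 8 10 4 3)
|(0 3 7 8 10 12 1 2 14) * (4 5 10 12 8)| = |(0 3 7 4 5 10 8 12 1 2 14)| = 11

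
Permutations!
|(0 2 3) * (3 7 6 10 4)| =|(0 2 7 6 10 4 3)| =7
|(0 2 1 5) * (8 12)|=|(0 2 1 5)(8 12)|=4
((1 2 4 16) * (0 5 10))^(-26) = (0 5 10)(1 4)(2 16)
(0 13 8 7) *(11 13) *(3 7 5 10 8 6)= (0 11 13 6 3 7)(5 10 8)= [11, 1, 2, 7, 4, 10, 3, 0, 5, 9, 8, 13, 12, 6]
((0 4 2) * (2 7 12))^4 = ((0 4 7 12 2))^4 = (0 2 12 7 4)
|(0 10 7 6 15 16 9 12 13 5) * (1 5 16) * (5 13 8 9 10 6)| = 9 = |(0 6 15 1 13 16 10 7 5)(8 9 12)|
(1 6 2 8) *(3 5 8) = (1 6 2 3 5 8) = [0, 6, 3, 5, 4, 8, 2, 7, 1]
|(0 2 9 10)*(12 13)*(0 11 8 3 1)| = 8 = |(0 2 9 10 11 8 3 1)(12 13)|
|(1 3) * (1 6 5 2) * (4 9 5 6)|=|(1 3 4 9 5 2)|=6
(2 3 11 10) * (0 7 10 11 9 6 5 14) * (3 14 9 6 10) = (0 7 3 6 5 9 10 2 14) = [7, 1, 14, 6, 4, 9, 5, 3, 8, 10, 2, 11, 12, 13, 0]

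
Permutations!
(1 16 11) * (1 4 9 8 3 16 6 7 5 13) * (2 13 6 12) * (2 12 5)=[0, 5, 13, 16, 9, 6, 7, 2, 3, 8, 10, 4, 12, 1, 14, 15, 11]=(1 5 6 7 2 13)(3 16 11 4 9 8)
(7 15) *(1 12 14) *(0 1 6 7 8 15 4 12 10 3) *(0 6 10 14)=(0 1 14 10 3 6 7 4 12)(8 15)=[1, 14, 2, 6, 12, 5, 7, 4, 15, 9, 3, 11, 0, 13, 10, 8]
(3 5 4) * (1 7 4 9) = [0, 7, 2, 5, 3, 9, 6, 4, 8, 1] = (1 7 4 3 5 9)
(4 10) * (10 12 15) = (4 12 15 10) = [0, 1, 2, 3, 12, 5, 6, 7, 8, 9, 4, 11, 15, 13, 14, 10]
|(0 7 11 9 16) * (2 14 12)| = |(0 7 11 9 16)(2 14 12)| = 15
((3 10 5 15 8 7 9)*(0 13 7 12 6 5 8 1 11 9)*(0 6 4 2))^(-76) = (0 2 4 12 8 10 3 9 11 1 15 5 6 7 13)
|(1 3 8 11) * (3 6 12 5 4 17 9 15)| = |(1 6 12 5 4 17 9 15 3 8 11)| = 11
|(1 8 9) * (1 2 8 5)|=6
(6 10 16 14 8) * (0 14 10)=(0 14 8 6)(10 16)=[14, 1, 2, 3, 4, 5, 0, 7, 6, 9, 16, 11, 12, 13, 8, 15, 10]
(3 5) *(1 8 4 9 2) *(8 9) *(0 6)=(0 6)(1 9 2)(3 5)(4 8)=[6, 9, 1, 5, 8, 3, 0, 7, 4, 2]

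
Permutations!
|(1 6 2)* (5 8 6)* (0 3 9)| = 15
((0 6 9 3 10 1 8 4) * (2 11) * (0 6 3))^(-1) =((0 3 10 1 8 4 6 9)(2 11))^(-1) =(0 9 6 4 8 1 10 3)(2 11)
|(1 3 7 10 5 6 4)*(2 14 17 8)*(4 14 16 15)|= 13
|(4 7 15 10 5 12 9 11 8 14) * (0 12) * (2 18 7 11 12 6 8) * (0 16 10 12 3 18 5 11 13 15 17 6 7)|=65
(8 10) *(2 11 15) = (2 11 15)(8 10) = [0, 1, 11, 3, 4, 5, 6, 7, 10, 9, 8, 15, 12, 13, 14, 2]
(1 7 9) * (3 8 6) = (1 7 9)(3 8 6) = [0, 7, 2, 8, 4, 5, 3, 9, 6, 1]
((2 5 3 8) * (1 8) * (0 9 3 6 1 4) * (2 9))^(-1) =((0 2 5 6 1 8 9 3 4))^(-1) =(0 4 3 9 8 1 6 5 2)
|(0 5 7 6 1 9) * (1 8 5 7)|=|(0 7 6 8 5 1 9)|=7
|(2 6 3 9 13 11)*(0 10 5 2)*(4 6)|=10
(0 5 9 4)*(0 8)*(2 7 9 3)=(0 5 3 2 7 9 4 8)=[5, 1, 7, 2, 8, 3, 6, 9, 0, 4]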